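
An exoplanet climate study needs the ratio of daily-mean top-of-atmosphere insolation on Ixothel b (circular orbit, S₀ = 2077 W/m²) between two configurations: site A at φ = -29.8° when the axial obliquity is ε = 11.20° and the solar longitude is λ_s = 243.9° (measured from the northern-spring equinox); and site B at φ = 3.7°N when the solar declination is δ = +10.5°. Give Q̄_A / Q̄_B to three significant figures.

Q̄_A / Q̄_B ≈ 0.995

— Configuration A (φ=-29.8°):
Solar declination: sin δ = sin ε · sin λ_s = sin 11.20° × sin 243.9° = -0.17443, so δ = -10.045°.
cos H₀ = −tan(-29.8°) tan(-10.045°) = -0.1015, H₀ = 1.6724 rad.
Bracket: H₀ sin φ sin δ + cos φ cos δ sin H₀ = 1.6724×-0.49697×-0.17443 + 0.86777×0.98467×0.99484 = 0.144974 + 0.850058 = 0.995032.
Q̄ = (S₀/π) × [bracket] = (2077/π) × 0.995032 = 657.85 W/m².
— Configuration B (φ=+3.7°):
cos H₀ = −tan(+3.7°) tan(+10.500°) = -0.0120, H₀ = 1.5828 rad.
Bracket: H₀ sin φ sin δ + cos φ cos δ sin H₀ = 1.5828×0.06453×0.18224 + 0.99792×0.98325×0.99993 = 0.018614 + 0.981136 = 0.999750.
Q̄ = (S₀/π) × [bracket] = (2077/π) × 0.999750 = 660.96 W/m².
Ratio Q̄_A / Q̄_B = 657.85 / 660.96 = 0.9953.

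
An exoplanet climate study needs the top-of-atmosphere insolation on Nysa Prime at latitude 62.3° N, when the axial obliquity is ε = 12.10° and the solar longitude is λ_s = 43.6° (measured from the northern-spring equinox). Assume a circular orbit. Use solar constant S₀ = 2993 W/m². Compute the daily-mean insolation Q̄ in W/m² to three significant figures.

Solar declination: sin δ = sin ε · sin λ_s = sin 12.10° × sin 43.6° = 0.14456, so δ = +8.312°.
cos H₀ = −tan(+62.3°) tan(+8.312°) = -0.2783, H₀ = 1.8528 rad.
Bracket: H₀ sin φ sin δ + cos φ cos δ sin H₀ = 1.8528×0.88539×0.14456 + 0.46484×0.98950×0.96050 = 0.237144 + 0.441791 = 0.678935.
Q̄ = (S₀/π) × [bracket] = (2993/π) × 0.678935 = 646.8 W/m².

Q̄ ≈ 647 W/m²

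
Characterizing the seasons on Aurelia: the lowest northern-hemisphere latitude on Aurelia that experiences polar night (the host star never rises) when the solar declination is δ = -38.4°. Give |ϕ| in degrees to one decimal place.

|ϕ| = 51.6°

Polar night requires cos h₀ = −tan ϕ tan δ ≥ 1, i.e. tan ϕ tan δ ≤ −1.
The boundary is |tan ϕ| · |tan δ| = 1, so |ϕ| = 90° − |δ| = 90° − 38.4° = 51.6° in the northern hemisphere.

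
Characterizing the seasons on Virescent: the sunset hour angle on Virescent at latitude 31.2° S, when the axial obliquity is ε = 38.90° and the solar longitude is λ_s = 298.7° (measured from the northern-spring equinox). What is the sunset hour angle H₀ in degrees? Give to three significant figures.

Solar declination: sin δ = sin ε · sin λ_s = sin 38.90° × sin 298.7° = -0.55082, so δ = -33.423°.
cos H₀ = −tan φ · tan δ = −tan(-31.2°) × tan(-33.423°) = -0.3997, so H₀ = 1.9820 rad = 113.56°.

H₀ = 114°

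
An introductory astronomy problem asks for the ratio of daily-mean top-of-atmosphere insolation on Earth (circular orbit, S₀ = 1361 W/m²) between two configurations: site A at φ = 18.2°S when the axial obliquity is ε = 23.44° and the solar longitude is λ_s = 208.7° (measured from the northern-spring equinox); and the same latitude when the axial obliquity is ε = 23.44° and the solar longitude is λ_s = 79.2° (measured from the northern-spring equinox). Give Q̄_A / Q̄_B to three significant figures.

Q̄_A / Q̄_B ≈ 1.49

— Configuration A (φ=-18.2°):
Solar declination: sin δ = sin ε · sin λ_s = sin 23.44° × sin 208.7° = -0.19103, so δ = -11.013°.
cos H₀ = −tan(-18.2°) tan(-11.013°) = -0.0640, H₀ = 1.6348 rad.
Bracket: H₀ sin φ sin δ + cos φ cos δ sin H₀ = 1.6348×-0.31233×-0.19103 + 0.94997×0.98158×0.99795 = 0.097539 + 0.930560 = 1.028099.
Q̄ = (S₀/π) × [bracket] = (1361/π) × 1.028099 = 445.39 W/m².
— Configuration B (φ=-18.2°):
Solar declination: sin δ = sin ε · sin λ_s = sin 23.44° × sin 79.2° = 0.39074, so δ = +23.001°.
cos H₀ = −tan(-18.2°) tan(+23.001°) = 0.1396, H₀ = 1.4308 rad.
Bracket: H₀ sin φ sin δ + cos φ cos δ sin H₀ = 1.4308×-0.31233×0.39074 + 0.94997×0.92050×0.99021 = -0.174615 + 0.865887 = 0.691272.
Q̄ = (S₀/π) × [bracket] = (1361/π) × 0.691272 = 299.47 W/m².
Ratio Q̄_A / Q̄_B = 445.39 / 299.47 = 1.487.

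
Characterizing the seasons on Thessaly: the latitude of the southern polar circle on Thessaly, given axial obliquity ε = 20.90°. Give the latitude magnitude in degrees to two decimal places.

The polar circle is the lowest latitude that experiences at least one full rotation of continuous darkness at the northern-summer solstice; it lies at |φ| = 90° − ε = 90° − 20.90° = 69.10°.

69.10°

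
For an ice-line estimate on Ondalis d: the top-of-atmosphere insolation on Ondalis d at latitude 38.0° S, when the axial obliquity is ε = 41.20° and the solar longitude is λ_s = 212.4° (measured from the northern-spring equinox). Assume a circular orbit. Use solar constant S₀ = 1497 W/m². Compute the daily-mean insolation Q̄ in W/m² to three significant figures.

Q̄ ≈ 529 W/m²

Solar declination: sin δ = sin ε · sin λ_s = sin 41.20° × sin 212.4° = -0.35294, so δ = -20.667°.
cos H₀ = −tan(-38.0°) tan(-20.667°) = -0.2947, H₀ = 1.8700 rad.
Bracket: H₀ sin φ sin δ + cos φ cos δ sin H₀ = 1.8700×-0.61566×-0.35294 + 0.78801×0.93564×0.95558 = 0.406334 + 0.704543 = 1.110877.
Q̄ = (S₀/π) × [bracket] = (1497/π) × 1.110877 = 529.3 W/m².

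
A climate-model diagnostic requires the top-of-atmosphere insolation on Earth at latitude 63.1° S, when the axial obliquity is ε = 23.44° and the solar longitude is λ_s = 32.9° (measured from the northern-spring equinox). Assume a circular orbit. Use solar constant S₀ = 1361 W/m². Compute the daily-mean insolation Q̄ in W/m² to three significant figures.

Q̄ ≈ 78.8 W/m²

Solar declination: sin δ = sin ε · sin λ_s = sin 23.44° × sin 32.9° = 0.21607, so δ = +12.478°.
cos H₀ = −tan(-63.1°) tan(+12.478°) = 0.4362, H₀ = 1.1194 rad.
Bracket: H₀ sin φ sin δ + cos φ cos δ sin H₀ = 1.1194×-0.89180×0.21607 + 0.45243×0.97638×0.89985 = -0.215699 + 0.397503 = 0.181804.
Q̄ = (S₀/π) × [bracket] = (1361/π) × 0.181804 = 78.76 W/m².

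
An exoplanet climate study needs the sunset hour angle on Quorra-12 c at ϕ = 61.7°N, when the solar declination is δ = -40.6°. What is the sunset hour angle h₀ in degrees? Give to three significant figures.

cos h₀ = −tan ϕ · tan δ = 1.5918 ≥ 1, so the host star never rises (polar night) and h₀ = 0.

h₀ = 0.00°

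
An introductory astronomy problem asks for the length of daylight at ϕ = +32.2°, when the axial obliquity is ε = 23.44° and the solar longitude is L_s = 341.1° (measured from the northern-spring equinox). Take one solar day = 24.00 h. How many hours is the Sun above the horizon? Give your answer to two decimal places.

Solar declination: sin δ = sin ε · sin L_s = sin 23.44° × sin 341.1° = -0.12885, so δ = -7.403°.
cos h₀ = −tan ϕ · tan δ = −tan(+32.2°) × tan(-7.403°) = 0.0818, so h₀ = 1.4889 rad = 85.31°.
Daylight = 2h₀/(2π) × 24.00 h = (1.4889/π) × 24.00 = 11.37 h.

11.37 h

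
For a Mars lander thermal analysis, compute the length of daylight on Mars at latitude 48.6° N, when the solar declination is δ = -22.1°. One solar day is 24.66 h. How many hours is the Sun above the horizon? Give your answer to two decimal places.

cos H₀ = −tan φ · tan δ = −tan(+48.6°) × tan(-22.100°) = 0.4606, so H₀ = 1.0921 rad = 62.58°.
Daylight = 2H₀/(2π) × 24.66 h = (1.0921/π) × 24.66 = 8.57 h.

8.57 h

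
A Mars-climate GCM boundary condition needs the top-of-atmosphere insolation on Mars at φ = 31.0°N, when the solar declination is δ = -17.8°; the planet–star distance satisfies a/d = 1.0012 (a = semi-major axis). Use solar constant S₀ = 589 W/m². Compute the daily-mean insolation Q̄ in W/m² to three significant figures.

Q̄ ≈ 110 W/m²

cos H₀ = −tan(+31.0°) tan(-17.800°) = 0.1929, H₀ = 1.3767 rad.
Bracket: H₀ sin φ sin δ + cos φ cos δ sin H₀ = 1.3767×0.51504×-0.30570 + 0.85717×0.95213×0.98122 = -0.216758 + 0.800810 = 0.584052.
Inverse-square distance factor (a/d)² = 1.0012² = 1.002401.
Q̄ = (S₀/π) × 1.002401 × [bracket] = (589/π) × 1.002401 × 0.584052 = 109.8 W/m².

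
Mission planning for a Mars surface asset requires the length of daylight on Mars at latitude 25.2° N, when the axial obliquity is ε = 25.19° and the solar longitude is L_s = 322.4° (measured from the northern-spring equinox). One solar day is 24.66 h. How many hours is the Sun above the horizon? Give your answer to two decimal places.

11.33 h

Solar declination: sin δ = sin ε · sin L_s = sin 25.19° × sin 322.4° = -0.25969, so δ = -15.052°.
cos h₀ = −tan ϕ · tan δ = −tan(+25.2°) × tan(-15.052°) = 0.1265, so h₀ = 1.4439 rad = 82.73°.
Daylight = 2h₀/(2π) × 24.66 h = (1.4439/π) × 24.66 = 11.33 h.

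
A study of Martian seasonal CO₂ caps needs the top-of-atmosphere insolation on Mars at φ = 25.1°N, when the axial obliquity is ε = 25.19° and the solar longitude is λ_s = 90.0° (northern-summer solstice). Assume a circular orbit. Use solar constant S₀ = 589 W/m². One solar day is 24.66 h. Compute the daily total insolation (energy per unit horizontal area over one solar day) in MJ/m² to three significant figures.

18.7 MJ/m²

Solar declination: sin δ = sin ε · sin λ_s = sin 25.19° × sin 90.0° = 0.42562, so δ = +25.190°.
cos H₀ = −tan(+25.1°) tan(+25.190°) = -0.2203, H₀ = 1.7929 rad.
Bracket: H₀ sin φ sin δ + cos φ cos δ sin H₀ = 1.7929×0.42420×0.42562 + 0.90557×0.90490×0.97543 = 0.323705 + 0.799316 = 1.123021.
Q̄ = (S₀/π) × [bracket] = (589/π) × 1.123021 = 210.55 W/m².
Daily total = Q̄ × 24.66 h × 3600 s/h = 210.55 × 24.66 × 3600 / 10⁶ = 18.69 MJ/m².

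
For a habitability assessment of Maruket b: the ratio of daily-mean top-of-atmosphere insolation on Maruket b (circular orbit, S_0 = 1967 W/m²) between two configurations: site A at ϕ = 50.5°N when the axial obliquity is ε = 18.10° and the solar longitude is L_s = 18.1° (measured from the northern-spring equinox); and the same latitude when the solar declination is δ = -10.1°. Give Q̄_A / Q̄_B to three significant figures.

— Configuration A (ϕ=+50.5°):
Solar declination: sin δ = sin ε · sin L_s = sin 18.10° × sin 18.1° = 0.09652, so δ = +5.539°.
cos h₀ = −tan(+50.5°) tan(+5.539°) = -0.1176, h₀ = 1.6887 rad.
Bracket: h₀ sin ϕ sin δ + cos ϕ cos δ sin h₀ = 1.6887×0.77162×0.09652 + 0.63608×0.99533×0.99306 = 0.125769 + 0.628716 = 0.754485.
Q̄ = (S_0/π) × [bracket] = (1967/π) × 0.754485 = 472.39 W/m².
— Configuration B (ϕ=+50.5°):
cos h₀ = −tan(+50.5°) tan(-10.100°) = 0.2161, h₀ = 1.3530 rad.
Bracket: h₀ sin ϕ sin δ + cos ϕ cos δ sin h₀ = 1.3530×0.77162×-0.17537 + 0.63608×0.98450×0.97637 = -0.183087 + 0.611423 = 0.428336.
Q̄ = (S_0/π) × [bracket] = (1967/π) × 0.428336 = 268.19 W/m².
Ratio Q̄_A / Q̄_B = 472.39 / 268.19 = 1.761.

Q̄_A / Q̄_B ≈ 1.76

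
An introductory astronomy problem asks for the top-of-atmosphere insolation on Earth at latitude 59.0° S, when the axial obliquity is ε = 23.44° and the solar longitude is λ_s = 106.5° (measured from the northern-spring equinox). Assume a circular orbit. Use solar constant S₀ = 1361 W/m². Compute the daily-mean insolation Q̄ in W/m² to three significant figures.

Solar declination: sin δ = sin ε · sin λ_s = sin 23.44° × sin 106.5° = 0.38141, so δ = +22.421°.
cos H₀ = −tan(-59.0°) tan(+22.421°) = 0.6867, H₀ = 0.8139 rad.
Bracket: H₀ sin φ sin δ + cos φ cos δ sin H₀ = 0.8139×-0.85717×0.38141 + 0.51504×0.92441×0.72696 = -0.266091 + 0.346112 = 0.080021.
Q̄ = (S₀/π) × [bracket] = (1361/π) × 0.080021 = 34.67 W/m².

Q̄ ≈ 34.7 W/m²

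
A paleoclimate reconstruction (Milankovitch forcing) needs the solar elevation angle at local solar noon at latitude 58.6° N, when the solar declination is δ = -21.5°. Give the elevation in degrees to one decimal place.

9.9°

At local noon the hour angle is zero, so the zenith angle equals |φ − δ| = |+58.6° − (-21.500°)| = 80.100°.
Elevation = 90° − 80.100° = 9.9°.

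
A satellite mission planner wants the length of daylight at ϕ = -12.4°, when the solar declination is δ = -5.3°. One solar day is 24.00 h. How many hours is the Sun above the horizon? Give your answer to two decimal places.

cos h₀ = −tan ϕ · tan δ = −tan(-12.4°) × tan(-5.300°) = -0.0204, so h₀ = 1.5912 rad = 91.17°.
Daylight = 2h₀/(2π) × 24.00 h = (1.5912/π) × 24.00 = 12.16 h.

12.16 h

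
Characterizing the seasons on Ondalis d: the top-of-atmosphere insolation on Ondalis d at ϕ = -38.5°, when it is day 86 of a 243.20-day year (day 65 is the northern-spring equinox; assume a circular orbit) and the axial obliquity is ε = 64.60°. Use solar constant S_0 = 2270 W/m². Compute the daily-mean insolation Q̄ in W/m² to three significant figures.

Solar longitude: L_s = 360° × (86 − 65)/243.20 = 31.086°.
sin δ = sin 64.60° × sin 31.086° = 0.46641, so δ = +27.801°.
cos h₀ = −tan(-38.5°) tan(+27.801°) = 0.4194, h₀ = 1.1380 rad.
Bracket: h₀ sin ϕ sin δ + cos ϕ cos δ sin h₀ = 1.1380×-0.62251×0.46641 + 0.78261×0.88457×0.90780 = -0.330412 + 0.628446 = 0.298034.
Q̄ = (S_0/π) × [bracket] = (2270/π) × 0.298034 = 215.3 W/m².

Q̄ ≈ 215 W/m²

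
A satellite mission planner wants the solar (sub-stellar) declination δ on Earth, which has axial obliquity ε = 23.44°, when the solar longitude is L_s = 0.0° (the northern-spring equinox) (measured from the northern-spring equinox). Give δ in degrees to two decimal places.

sin δ = sin ε · sin L_s = sin 23.44° × sin 0.0° = 0.000000.
δ = arcsin(0.000000) = +0.00°.

δ = +0.00°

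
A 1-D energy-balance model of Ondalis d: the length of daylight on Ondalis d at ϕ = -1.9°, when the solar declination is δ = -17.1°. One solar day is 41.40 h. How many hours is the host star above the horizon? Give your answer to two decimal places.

20.83 h

cos h₀ = −tan ϕ · tan δ = −tan(-1.9°) × tan(-17.100°) = -0.0102, so h₀ = 1.5810 rad = 90.58°.
Daylight = 2h₀/(2π) × 41.40 h = (1.5810/π) × 41.40 = 20.83 h.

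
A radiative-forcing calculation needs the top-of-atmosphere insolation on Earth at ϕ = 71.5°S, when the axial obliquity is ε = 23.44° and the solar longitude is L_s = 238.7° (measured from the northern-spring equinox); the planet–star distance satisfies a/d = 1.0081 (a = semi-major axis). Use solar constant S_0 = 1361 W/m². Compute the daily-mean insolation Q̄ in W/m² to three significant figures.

Q̄ ≈ 446 W/m²

Solar declination: sin δ = sin ε · sin L_s = sin 23.44° × sin 238.7° = -0.33989, so δ = -19.870°.
cos h₀ = −tan(-71.5°) tan(-19.870°) = -1.0801 ≤ −1 ⇒ polar day, h₀ = π.
Bracket: h₀ sin ϕ sin δ + cos ϕ cos δ sin h₀ = 3.1416×-0.94832×-0.33989 + 0.31730×0.94046×0.00000 = 1.012615 + 0.000000 = 1.012615.
Inverse-square distance factor (a/d)² = 1.0081² = 1.016266.
Q̄ = (S_0/π) × 1.016266 × [bracket] = (1361/π) × 1.016266 × 1.012615 = 445.8 W/m².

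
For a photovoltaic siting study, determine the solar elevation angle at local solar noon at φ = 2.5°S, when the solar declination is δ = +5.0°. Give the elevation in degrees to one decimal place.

82.5°

At local noon the hour angle is zero, so the zenith angle equals |φ − δ| = |-2.5° − (+5.000°)| = 7.500°.
Elevation = 90° − 7.500° = 82.5°.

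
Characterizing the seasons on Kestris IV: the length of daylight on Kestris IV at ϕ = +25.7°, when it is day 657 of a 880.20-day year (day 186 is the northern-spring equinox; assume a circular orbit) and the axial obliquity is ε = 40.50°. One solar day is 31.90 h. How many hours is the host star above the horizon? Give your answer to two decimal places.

Solar longitude: L_s = 360° × (657 − 186)/880.20 = 192.638°.
sin δ = sin 40.50° × sin 192.638° = -0.14209, so δ = -8.169°.
cos h₀ = −tan ϕ · tan δ = −tan(+25.7°) × tan(-8.169°) = 0.0691, so h₀ = 1.5017 rad = 86.04°.
Daylight = 2h₀/(2π) × 31.90 h = (1.5017/π) × 31.90 = 15.25 h.

15.25 h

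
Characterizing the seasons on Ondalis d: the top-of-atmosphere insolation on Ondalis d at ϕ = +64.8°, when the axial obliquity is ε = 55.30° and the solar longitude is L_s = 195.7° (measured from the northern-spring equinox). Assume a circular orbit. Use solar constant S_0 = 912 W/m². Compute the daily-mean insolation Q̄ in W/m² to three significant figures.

Q̄ ≈ 43.2 W/m²

Solar declination: sin δ = sin ε · sin L_s = sin 55.30° × sin 195.7° = -0.22247, so δ = -12.854°.
cos h₀ = −tan(+64.8°) tan(-12.854°) = 0.4849, h₀ = 1.0645 rad.
Bracket: h₀ sin ϕ sin δ + cos ϕ cos δ sin h₀ = 1.0645×0.90483×-0.22247 + 0.42578×0.97494×0.87455 = -0.214281 + 0.363034 = 0.148753.
Q̄ = (S_0/π) × [bracket] = (912/π) × 0.148753 = 43.18 W/m².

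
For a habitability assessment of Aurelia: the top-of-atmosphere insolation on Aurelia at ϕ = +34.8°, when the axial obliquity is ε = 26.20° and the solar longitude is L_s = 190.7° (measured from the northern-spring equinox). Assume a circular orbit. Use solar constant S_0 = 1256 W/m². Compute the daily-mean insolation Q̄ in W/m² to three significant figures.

Solar declination: sin δ = sin ε · sin L_s = sin 26.20° × sin 190.7° = -0.08197, so δ = -4.702°.
cos h₀ = −tan(+34.8°) tan(-4.702°) = 0.0572, h₀ = 1.5136 rad.
Bracket: h₀ sin ϕ sin δ + cos ϕ cos δ sin h₀ = 1.5136×0.57071×-0.08197 + 0.82115×0.99663×0.99836 = -0.070808 + 0.817041 = 0.746233.
Q̄ = (S_0/π) × [bracket] = (1256/π) × 0.746233 = 298.3 W/m².

Q̄ ≈ 298 W/m²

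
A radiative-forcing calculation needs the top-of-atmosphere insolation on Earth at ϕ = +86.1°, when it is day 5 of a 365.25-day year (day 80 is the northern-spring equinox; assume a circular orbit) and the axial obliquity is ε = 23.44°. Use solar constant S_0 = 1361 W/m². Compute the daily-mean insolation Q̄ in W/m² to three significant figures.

Q̄ ≈ 0.00 W/m²

Solar longitude: L_s = 360° × (5 − 80)/365.25 = -73.922°, i.e. -73.922° + 360° = 286.078°.
sin δ = sin 23.44° × sin 286.078° = -0.38223, so δ = -22.472°.
cos h₀ = −tan(+86.1°) tan(-22.472°) = 6.0675 ≥ 1 ⇒ polar night, h₀ = 0 and Q̄ = 0.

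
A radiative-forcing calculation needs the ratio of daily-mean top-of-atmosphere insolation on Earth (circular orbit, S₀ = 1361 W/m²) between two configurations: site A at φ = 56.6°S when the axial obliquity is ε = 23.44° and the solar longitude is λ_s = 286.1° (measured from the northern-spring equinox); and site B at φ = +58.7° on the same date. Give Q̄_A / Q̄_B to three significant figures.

Q̄_A / Q̄_B ≈ 13.4

— Configuration A (φ=-56.6°):
Solar declination: sin δ = sin ε · sin λ_s = sin 23.44° × sin 286.1° = -0.38219, so δ = -22.469°.
cos H₀ = −tan(-56.6°) tan(-22.469°) = -0.6272, H₀ = 2.2488 rad.
Bracket: H₀ sin φ sin δ + cos φ cos δ sin H₀ = 2.2488×-0.83485×-0.38219 + 0.55048×0.92409×0.77883 = 0.717528 + 0.396185 = 1.113713.
Q̄ = (S₀/π) × [bracket] = (1361/π) × 1.113713 = 482.48 W/m².
— Configuration B (φ=+58.7°):
cos H₀ = −tan(+58.7°) tan(-22.469°) = 0.6802, H₀ = 0.8227 rad.
Bracket: H₀ sin φ sin δ + cos φ cos δ sin H₀ = 0.8227×0.85446×-0.38219 + 0.51952×0.92409×0.73300 = -0.268666 + 0.351901 = 0.083235.
Q̄ = (S₀/π) × [bracket] = (1361/π) × 0.083235 = 36.059 W/m².
Ratio Q̄_A / Q̄_B = 482.48 / 36.059 = 13.38.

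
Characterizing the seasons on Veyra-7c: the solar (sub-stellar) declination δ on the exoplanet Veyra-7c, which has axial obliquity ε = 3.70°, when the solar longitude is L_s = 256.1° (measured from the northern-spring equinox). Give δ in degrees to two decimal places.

sin δ = sin ε · sin L_s = sin 3.70° × sin 256.1° = -0.062643.
δ = arcsin(-0.062643) = -3.59°.

δ = -3.59°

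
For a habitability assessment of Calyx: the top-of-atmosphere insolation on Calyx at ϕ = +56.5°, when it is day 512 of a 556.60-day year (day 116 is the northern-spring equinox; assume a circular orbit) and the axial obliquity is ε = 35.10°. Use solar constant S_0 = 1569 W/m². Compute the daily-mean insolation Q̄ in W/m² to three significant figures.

Q̄ ≈ 0.00 W/m²

Solar longitude: L_s = 360° × (512 − 116)/556.60 = 256.126°.
sin δ = sin 35.10° × sin 256.126° = -0.55823, so δ = -33.934°.
cos h₀ = −tan(+56.5°) tan(-33.934°) = 1.0165 ≥ 1 ⇒ polar night, h₀ = 0 and Q̄ = 0.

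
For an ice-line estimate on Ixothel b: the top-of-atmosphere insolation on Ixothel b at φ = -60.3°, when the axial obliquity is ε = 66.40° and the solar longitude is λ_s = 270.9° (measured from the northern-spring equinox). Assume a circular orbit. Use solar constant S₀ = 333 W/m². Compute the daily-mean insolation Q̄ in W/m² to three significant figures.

Q̄ ≈ 265 W/m²

Solar declination: sin δ = sin ε · sin λ_s = sin 66.40° × sin 270.9° = -0.91625, so δ = -66.384°.
cos H₀ = −tan(-60.3°) tan(-66.384°) = -4.0098 ≤ −1 ⇒ polar day, H₀ = π.
Bracket: H₀ sin φ sin δ + cos φ cos δ sin H₀ = 3.1416×-0.86863×-0.91625 + 0.49546×0.40061×0.00000 = 2.500344 + 0.000000 = 2.500344.
Q̄ = (S₀/π) × [bracket] = (333/π) × 2.500344 = 265.0 W/m².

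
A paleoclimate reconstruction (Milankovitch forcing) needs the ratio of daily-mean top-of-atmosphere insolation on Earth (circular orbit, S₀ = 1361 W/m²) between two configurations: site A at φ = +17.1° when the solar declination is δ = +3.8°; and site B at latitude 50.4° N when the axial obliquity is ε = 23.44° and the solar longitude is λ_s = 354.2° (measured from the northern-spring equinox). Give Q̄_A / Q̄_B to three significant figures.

— Configuration A (φ=+17.1°):
cos H₀ = −tan(+17.1°) tan(+3.800°) = -0.0204, H₀ = 1.5912 rad.
Bracket: H₀ sin φ sin δ + cos φ cos δ sin H₀ = 1.5912×0.29404×0.06627 + 0.95579×0.99780×0.99979 = 0.031006 + 0.953487 = 0.984493.
Q̄ = (S₀/π) × [bracket] = (1361/π) × 0.984493 = 426.50 W/m².
— Configuration B (φ=+50.4°):
Solar declination: sin δ = sin ε · sin λ_s = sin 23.44° × sin 354.2° = -0.04020, so δ = -2.304°.
cos H₀ = −tan(+50.4°) tan(-2.304°) = 0.0486, H₀ = 1.5221 rad.
Bracket: H₀ sin φ sin δ + cos φ cos δ sin H₀ = 1.5221×0.77051×-0.04020 + 0.63742×0.99919×0.99882 = -0.047146 + 0.636152 = 0.589006.
Q̄ = (S₀/π) × [bracket] = (1361/π) × 0.589006 = 255.17 W/m².
Ratio Q̄_A / Q̄_B = 426.50 / 255.17 = 1.671.

Q̄_A / Q̄_B ≈ 1.67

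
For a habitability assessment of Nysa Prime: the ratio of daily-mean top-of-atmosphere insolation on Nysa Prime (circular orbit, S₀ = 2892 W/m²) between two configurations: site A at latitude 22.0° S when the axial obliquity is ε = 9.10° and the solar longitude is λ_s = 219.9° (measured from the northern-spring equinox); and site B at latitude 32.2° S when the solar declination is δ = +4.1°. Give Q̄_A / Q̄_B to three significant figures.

— Configuration A (φ=-22.0°):
Solar declination: sin δ = sin ε · sin λ_s = sin 9.10° × sin 219.9° = -0.10145, so δ = -5.823°.
cos H₀ = −tan(-22.0°) tan(-5.823°) = -0.0412, H₀ = 1.6120 rad.
Bracket: H₀ sin φ sin δ + cos φ cos δ sin H₀ = 1.6120×-0.37461×-0.10145 + 0.92718×0.99484×0.99915 = 0.061263 + 0.921612 = 0.982875.
Q̄ = (S₀/π) × [bracket] = (2892/π) × 0.982875 = 904.79 W/m².
— Configuration B (φ=-32.2°):
cos H₀ = −tan(-32.2°) tan(+4.100°) = 0.0451, H₀ = 1.5256 rad.
Bracket: H₀ sin φ sin δ + cos φ cos δ sin H₀ = 1.5256×-0.53288×0.07150 + 0.84619×0.99744×0.99898 = -0.058127 + 0.843163 = 0.785036.
Q̄ = (S₀/π) × [bracket] = (2892/π) × 0.785036 = 722.67 W/m².
Ratio Q̄_A / Q̄_B = 904.79 / 722.67 = 1.252.

Q̄_A / Q̄_B ≈ 1.25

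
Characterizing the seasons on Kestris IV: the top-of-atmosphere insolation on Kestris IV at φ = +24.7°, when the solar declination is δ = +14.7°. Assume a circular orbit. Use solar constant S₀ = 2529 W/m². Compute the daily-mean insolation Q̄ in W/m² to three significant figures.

Q̄ ≈ 847 W/m²

cos H₀ = −tan(+24.7°) tan(+14.700°) = -0.1207, H₀ = 1.6918 rad.
Bracket: H₀ sin φ sin δ + cos φ cos δ sin H₀ = 1.6918×0.41787×0.25376 + 0.90851×0.96727×0.99269 = 0.179396 + 0.872351 = 1.051747.
Q̄ = (S₀/π) × [bracket] = (2529/π) × 1.051747 = 846.7 W/m².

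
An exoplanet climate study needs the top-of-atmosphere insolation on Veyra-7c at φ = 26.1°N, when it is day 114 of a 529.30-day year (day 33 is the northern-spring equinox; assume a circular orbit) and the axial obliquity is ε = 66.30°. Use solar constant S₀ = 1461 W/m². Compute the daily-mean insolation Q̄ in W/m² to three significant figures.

Solar longitude: λ_s = 360° × (114 − 33)/529.30 = 55.092°.
sin δ = sin 66.30° × sin 55.092° = 0.75091, so δ = +48.669°.
cos H₀ = −tan(+26.1°) tan(+48.669°) = -0.5570, H₀ = 2.1616 rad.
Bracket: H₀ sin φ sin δ + cos φ cos δ sin H₀ = 2.1616×0.43994×0.75091 + 0.89803×0.66041×0.83050 = 0.714096 + 0.492543 = 1.206639.
Q̄ = (S₀/π) × [bracket] = (1461/π) × 1.206639 = 561.1 W/m².

Q̄ ≈ 561 W/m²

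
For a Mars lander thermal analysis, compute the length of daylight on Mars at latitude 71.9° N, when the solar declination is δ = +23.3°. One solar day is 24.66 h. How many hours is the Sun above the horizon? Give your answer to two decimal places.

Sunrise equation: cos h₀ = −tan ϕ · tan δ = -1.3176 ≤ −1, so the Sun never sets (polar day) and h₀ = π.
Daylight = 2h₀/(2π) × 24.66 h = (3.1416/π) × 24.66 = 24.66 h.

24.66 h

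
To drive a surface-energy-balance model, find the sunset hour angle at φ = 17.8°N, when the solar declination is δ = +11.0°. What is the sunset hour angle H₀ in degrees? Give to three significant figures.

H₀ = 93.6°

cos H₀ = −tan φ · tan δ = −tan(+17.8°) × tan(+11.000°) = -0.0624, so H₀ = 1.6332 rad = 93.58°.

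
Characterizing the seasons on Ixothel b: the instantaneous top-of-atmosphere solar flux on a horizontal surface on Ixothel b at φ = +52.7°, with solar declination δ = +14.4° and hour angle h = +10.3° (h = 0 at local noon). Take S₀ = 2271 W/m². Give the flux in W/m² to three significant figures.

cos θ_z = sin φ sin δ + cos φ cos δ cos h = 0.197826 + 0.577491 = 0.775317.
Flux = S₀ · cos θ_z = 2271 × 0.775317 = 1761 W/m².

1.76e+03 W/m²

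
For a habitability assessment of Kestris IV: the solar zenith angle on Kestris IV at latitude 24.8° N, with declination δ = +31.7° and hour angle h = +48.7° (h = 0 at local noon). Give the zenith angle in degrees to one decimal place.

θ_z = 43.1°

cos θ_z = sin φ sin δ + cos φ cos δ cos h = 0.220410 + 0.509750 = 0.730160.
θ_z = arccos(0.730160) = 43.1°.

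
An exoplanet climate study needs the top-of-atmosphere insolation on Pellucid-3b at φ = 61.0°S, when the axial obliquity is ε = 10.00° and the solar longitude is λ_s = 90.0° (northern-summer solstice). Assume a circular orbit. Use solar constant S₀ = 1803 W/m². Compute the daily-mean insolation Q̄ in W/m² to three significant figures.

Solar declination: sin δ = sin ε · sin λ_s = sin 10.00° × sin 90.0° = 0.17365, so δ = +10.000°.
cos H₀ = −tan(-61.0°) tan(+10.000°) = 0.3181, H₀ = 1.2471 rad.
Bracket: H₀ sin φ sin δ + cos φ cos δ sin H₀ = 1.2471×-0.87462×0.17365 + 0.48481×0.98481×0.94806 = -0.189407 + 0.452647 = 0.263240.
Q̄ = (S₀/π) × [bracket] = (1803/π) × 0.263240 = 151.1 W/m².

Q̄ ≈ 151 W/m²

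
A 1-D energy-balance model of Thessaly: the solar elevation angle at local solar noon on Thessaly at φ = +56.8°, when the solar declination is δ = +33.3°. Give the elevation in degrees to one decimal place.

66.5°

At local noon the hour angle is zero, so the zenith angle equals |φ − δ| = |+56.8° − (+33.300°)| = 23.500°.
Elevation = 90° − 23.500° = 66.5°.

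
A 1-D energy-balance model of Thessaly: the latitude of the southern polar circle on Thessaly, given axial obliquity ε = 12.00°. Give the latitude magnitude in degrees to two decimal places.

78.00°

The polar circle is the lowest latitude that experiences at least one full rotation of continuous darkness at the northern-summer solstice; it lies at |φ| = 90° − ε = 90° − 12.00° = 78.00°.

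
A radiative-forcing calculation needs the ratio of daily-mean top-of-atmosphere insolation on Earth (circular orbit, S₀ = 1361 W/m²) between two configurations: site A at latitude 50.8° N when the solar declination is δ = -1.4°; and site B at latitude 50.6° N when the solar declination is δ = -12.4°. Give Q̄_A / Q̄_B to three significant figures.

Q̄_A / Q̄_B ≈ 1.58

— Configuration A (φ=+50.8°):
cos H₀ = −tan(+50.8°) tan(-1.400°) = 0.0300, H₀ = 1.5408 rad.
Bracket: H₀ sin φ sin δ + cos φ cos δ sin H₀ = 1.5408×0.77494×-0.02443 + 0.63203×0.99970×0.99955 = -0.029170 + 0.631556 = 0.602386.
Q̄ = (S₀/π) × [bracket] = (1361/π) × 0.602386 = 260.97 W/m².
— Configuration B (φ=+50.6°):
cos H₀ = −tan(+50.6°) tan(-12.400°) = 0.2677, H₀ = 1.2998 rad.
Bracket: H₀ sin φ sin δ + cos φ cos δ sin H₀ = 1.2998×0.77273×-0.21474 + 0.63473×0.97667×0.96351 = -0.215684 + 0.597301 = 0.381617.
Q̄ = (S₀/π) × [bracket] = (1361/π) × 0.381617 = 165.32 W/m².
Ratio Q̄_A / Q̄_B = 260.97 / 165.32 = 1.579.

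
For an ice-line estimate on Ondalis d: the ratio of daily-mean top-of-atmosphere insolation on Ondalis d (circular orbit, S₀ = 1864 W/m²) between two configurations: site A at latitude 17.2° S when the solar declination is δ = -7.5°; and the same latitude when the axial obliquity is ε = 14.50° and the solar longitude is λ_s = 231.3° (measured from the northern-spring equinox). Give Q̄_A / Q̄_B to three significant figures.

— Configuration A (φ=-17.2°):
cos H₀ = −tan(-17.2°) tan(-7.500°) = -0.0408, H₀ = 1.6116 rad.
Bracket: H₀ sin φ sin δ + cos φ cos δ sin H₀ = 1.6116×-0.29571×-0.13053 + 0.95528×0.99144×0.99917 = 0.062206 + 0.946317 = 1.008523.
Q̄ = (S₀/π) × [bracket] = (1864/π) × 1.008523 = 598.39 W/m².
— Configuration B (φ=-17.2°):
Solar declination: sin δ = sin ε · sin λ_s = sin 14.50° × sin 231.3° = -0.19540, so δ = -11.268°.
cos H₀ = −tan(-17.2°) tan(-11.268°) = -0.0617, H₀ = 1.6325 rad.
Bracket: H₀ sin φ sin δ + cos φ cos δ sin H₀ = 1.6325×-0.29571×-0.19540 + 0.95528×0.98072×0.99810 = 0.094329 + 0.935082 = 1.029411.
Q̄ = (S₀/π) × [bracket] = (1864/π) × 1.029411 = 610.78 W/m².
Ratio Q̄_A / Q̄_B = 598.39 / 610.78 = 0.9797.

Q̄_A / Q̄_B ≈ 0.980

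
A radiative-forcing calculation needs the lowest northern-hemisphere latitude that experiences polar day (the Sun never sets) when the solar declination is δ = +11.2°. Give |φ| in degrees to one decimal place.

|φ| = 78.8°

Polar day requires cos H₀ = −tan φ tan δ ≤ −1, i.e. tan φ tan δ ≥ 1.
The boundary is |tan φ| · |tan δ| = 1, so |φ| = 90° − |δ| = 90° − 11.2° = 78.8° in the northern hemisphere.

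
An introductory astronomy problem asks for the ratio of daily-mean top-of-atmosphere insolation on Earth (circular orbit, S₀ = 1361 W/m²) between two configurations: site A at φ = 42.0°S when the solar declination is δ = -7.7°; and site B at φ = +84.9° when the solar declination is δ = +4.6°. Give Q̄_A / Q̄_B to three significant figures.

— Configuration A (φ=-42.0°):
cos H₀ = −tan(-42.0°) tan(-7.700°) = -0.1217, H₀ = 1.6928 rad.
Bracket: H₀ sin φ sin δ + cos φ cos δ sin H₀ = 1.6928×-0.66913×-0.13399 + 0.74314×0.99098×0.99256 = 0.151771 + 0.730958 = 0.882729.
Q̄ = (S₀/π) × [bracket] = (1361/π) × 0.882729 = 382.42 W/m².
— Configuration B (φ=+84.9°):
cos H₀ = −tan(+84.9°) tan(+4.600°) = -0.9015, H₀ = 2.6941 rad.
Bracket: H₀ sin φ sin δ + cos φ cos δ sin H₀ = 2.6941×0.99604×0.08020 + 0.08889×0.99678×0.43275 = 0.215211 + 0.038343 = 0.253554.
Q̄ = (S₀/π) × [bracket] = (1361/π) × 0.253554 = 109.84 W/m².
Ratio Q̄_A / Q̄_B = 382.42 / 109.84 = 3.482.

Q̄_A / Q̄_B ≈ 3.48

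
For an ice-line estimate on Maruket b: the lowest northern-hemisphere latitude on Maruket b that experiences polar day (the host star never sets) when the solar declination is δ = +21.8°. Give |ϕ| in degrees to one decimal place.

Polar day requires cos h₀ = −tan ϕ tan δ ≤ −1, i.e. tan ϕ tan δ ≥ 1.
The boundary is |tan ϕ| · |tan δ| = 1, so |ϕ| = 90° − |δ| = 90° − 21.8° = 68.2° in the northern hemisphere.

|ϕ| = 68.2°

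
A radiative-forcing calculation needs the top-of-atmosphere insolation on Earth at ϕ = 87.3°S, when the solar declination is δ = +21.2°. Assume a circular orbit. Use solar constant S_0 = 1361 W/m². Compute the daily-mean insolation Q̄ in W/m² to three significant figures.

Q̄ ≈ 0.00 W/m²

cos h₀ = −tan(-87.3°) tan(+21.200°) = 8.2249 ≥ 1 ⇒ polar night, h₀ = 0 and Q̄ = 0.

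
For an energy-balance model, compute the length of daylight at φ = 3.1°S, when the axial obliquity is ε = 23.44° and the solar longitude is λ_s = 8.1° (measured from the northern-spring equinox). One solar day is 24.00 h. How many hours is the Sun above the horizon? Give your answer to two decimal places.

11.98 h

Solar declination: sin δ = sin ε · sin λ_s = sin 23.44° × sin 8.1° = 0.05605, so δ = +3.213°.
cos H₀ = −tan φ · tan δ = −tan(-3.1°) × tan(+3.213°) = 0.0030, so H₀ = 1.5678 rad = 89.83°.
Daylight = 2H₀/(2π) × 24.00 h = (1.5678/π) × 24.00 = 11.98 h.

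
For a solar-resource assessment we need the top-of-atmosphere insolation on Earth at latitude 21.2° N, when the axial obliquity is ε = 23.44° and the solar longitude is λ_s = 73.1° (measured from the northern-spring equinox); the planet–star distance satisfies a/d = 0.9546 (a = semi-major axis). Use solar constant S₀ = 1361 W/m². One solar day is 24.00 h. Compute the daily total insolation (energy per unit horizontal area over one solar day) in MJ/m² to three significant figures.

37.2 MJ/m²

Solar declination: sin δ = sin ε · sin λ_s = sin 23.44° × sin 73.1° = 0.38061, so δ = +22.371°.
cos H₀ = −tan(+21.2°) tan(+22.371°) = -0.1596, H₀ = 1.7311 rad.
Bracket: H₀ sin φ sin δ + cos φ cos δ sin H₀ = 1.7311×0.36162×0.38061 + 0.93232×0.92474×0.98717 = 0.238262 + 0.851092 = 1.089354.
Inverse-square distance factor (a/d)² = 0.9546² = 0.911261.
Q̄ = (S₀/π) × 0.911261 × [bracket] = (1361/π) × 0.911261 × 1.089354 = 430.05 W/m².
Daily total = Q̄ × 24.00 h × 3600 s/h = 430.05 × 24.00 × 3600 / 10⁶ = 37.16 MJ/m².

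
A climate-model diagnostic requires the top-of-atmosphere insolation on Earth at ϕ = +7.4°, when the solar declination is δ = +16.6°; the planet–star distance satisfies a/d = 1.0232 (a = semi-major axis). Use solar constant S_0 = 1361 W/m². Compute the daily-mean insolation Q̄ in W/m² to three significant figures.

cos h₀ = −tan(+7.4°) tan(+16.600°) = -0.0387, h₀ = 1.6095 rad.
Bracket: h₀ sin ϕ sin δ + cos ϕ cos δ sin h₀ = 1.6095×0.12880×0.28569 + 0.99167×0.95832×0.99925 = 0.059225 + 0.949624 = 1.008849.
Inverse-square distance factor (a/d)² = 1.0232² = 1.046938.
Q̄ = (S_0/π) × 1.046938 × [bracket] = (1361/π) × 1.046938 × 1.008849 = 457.6 W/m².

Q̄ ≈ 458 W/m²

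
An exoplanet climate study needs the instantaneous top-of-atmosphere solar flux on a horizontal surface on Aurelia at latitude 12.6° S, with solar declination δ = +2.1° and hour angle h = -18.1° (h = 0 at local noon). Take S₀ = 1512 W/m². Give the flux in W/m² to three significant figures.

cos θ_z = sin φ sin δ + cos φ cos δ cos h = -0.007994 + 0.927001 = 0.919007.
Flux = S₀ · cos θ_z = 1512 × 0.919007 = 1390 W/m².

1.39e+03 W/m²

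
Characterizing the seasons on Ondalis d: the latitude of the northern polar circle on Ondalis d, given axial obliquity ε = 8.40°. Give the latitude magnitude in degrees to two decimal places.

The polar circle is the lowest latitude that experiences at least one full rotation of continuous daylight at the northern-summer solstice; it lies at |ϕ| = 90° − ε = 90° − 8.40° = 81.60°.

81.60°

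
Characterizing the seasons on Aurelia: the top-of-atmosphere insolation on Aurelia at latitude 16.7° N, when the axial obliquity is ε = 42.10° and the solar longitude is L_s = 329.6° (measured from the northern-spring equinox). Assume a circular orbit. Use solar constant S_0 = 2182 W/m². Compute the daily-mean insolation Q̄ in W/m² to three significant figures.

Q̄ ≈ 523 W/m²

Solar declination: sin δ = sin ε · sin L_s = sin 42.10° × sin 329.6° = -0.33926, so δ = -19.832°.
cos h₀ = −tan(+16.7°) tan(-19.832°) = 0.1082, h₀ = 1.4624 rad.
Bracket: h₀ sin ϕ sin δ + cos ϕ cos δ sin h₀ = 1.4624×0.28736×-0.33926 + 0.95782×0.94069×0.99413 = -0.142569 + 0.895723 = 0.753154.
Q̄ = (S_0/π) × [bracket] = (2182/π) × 0.753154 = 523.1 W/m².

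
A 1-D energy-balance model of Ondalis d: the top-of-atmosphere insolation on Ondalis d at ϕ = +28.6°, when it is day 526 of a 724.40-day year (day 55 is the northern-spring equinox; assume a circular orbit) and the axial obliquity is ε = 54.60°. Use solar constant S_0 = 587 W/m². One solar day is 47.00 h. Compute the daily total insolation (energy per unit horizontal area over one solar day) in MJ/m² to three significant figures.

7.60 MJ/m²

Solar longitude: L_s = 360° × (526 − 55)/724.40 = 234.070°.
sin δ = sin 54.60° × sin 234.070° = -0.66003, so δ = -41.302°.
cos h₀ = −tan(+28.6°) tan(-41.302°) = 0.4790, h₀ = 1.0713 rad.
Bracket: h₀ sin ϕ sin δ + cos ϕ cos δ sin h₀ = 1.0713×0.47869×-0.66003 + 0.87798×0.75124×0.87780 = -0.338477 + 0.578974 = 0.240497.
Q̄ = (S_0/π) × [bracket] = (587/π) × 0.240497 = 44.936 W/m².
Daily total = Q̄ × 47.00 h × 3600 s/h = 44.936 × 47.00 × 3600 / 10⁶ = 7.603 MJ/m².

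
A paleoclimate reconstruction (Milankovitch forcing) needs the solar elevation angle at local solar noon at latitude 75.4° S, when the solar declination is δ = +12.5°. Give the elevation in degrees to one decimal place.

At local noon the hour angle is zero, so the zenith angle equals |φ − δ| = |-75.4° − (+12.500°)| = 87.900°.
Elevation = 90° − 87.900° = 2.1°.

2.1°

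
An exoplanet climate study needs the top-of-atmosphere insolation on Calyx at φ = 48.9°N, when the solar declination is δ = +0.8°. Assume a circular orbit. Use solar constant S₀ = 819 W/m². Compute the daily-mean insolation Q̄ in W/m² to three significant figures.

Q̄ ≈ 176 W/m²

cos H₀ = −tan(+48.9°) tan(+0.800°) = -0.0160, H₀ = 1.5868 rad.
Bracket: H₀ sin φ sin δ + cos φ cos δ sin H₀ = 1.5868×0.75356×0.01396 + 0.65738×0.99990×0.99987 = 0.016693 + 0.657229 = 0.673922.
Q̄ = (S₀/π) × [bracket] = (819/π) × 0.673922 = 175.7 W/m².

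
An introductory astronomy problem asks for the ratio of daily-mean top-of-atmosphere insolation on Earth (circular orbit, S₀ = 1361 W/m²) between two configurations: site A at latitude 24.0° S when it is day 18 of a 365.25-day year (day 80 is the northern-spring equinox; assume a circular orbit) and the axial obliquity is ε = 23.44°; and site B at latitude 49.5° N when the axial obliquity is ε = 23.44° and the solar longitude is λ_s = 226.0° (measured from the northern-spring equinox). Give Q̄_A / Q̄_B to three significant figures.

— Configuration A (φ=-24.0°):
Solar longitude: λ_s = 360° × (18 − 80)/365.25 = -61.109°, i.e. -61.109° + 360° = 298.891°.
sin δ = sin 23.44° × sin 298.891° = -0.34828, so δ = -20.382°.
cos H₀ = −tan(-24.0°) tan(-20.382°) = -0.1654, H₀ = 1.7370 rad.
Bracket: H₀ sin φ sin δ + cos φ cos δ sin H₀ = 1.7370×-0.40674×-0.34828 + 0.91355×0.93739×0.98622 = 0.246062 + 0.844552 = 1.090614.
Q̄ = (S₀/π) × [bracket] = (1361/π) × 1.090614 = 472.48 W/m².
— Configuration B (φ=+49.5°):
Solar declination: sin δ = sin ε · sin λ_s = sin 23.44° × sin 226.0° = -0.28615, so δ = -16.627°.
cos H₀ = −tan(+49.5°) tan(-16.627°) = 0.3497, H₀ = 1.2136 rad.
Bracket: H₀ sin φ sin δ + cos φ cos δ sin H₀ = 1.2136×0.76041×-0.28615 + 0.64945×0.95819×0.93688 = -0.264069 + 0.583017 = 0.318948.
Q̄ = (S₀/π) × [bracket] = (1361/π) × 0.318948 = 138.17 W/m².
Ratio Q̄_A / Q̄_B = 472.48 / 138.17 = 3.420.

Q̄_A / Q̄_B ≈ 3.42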